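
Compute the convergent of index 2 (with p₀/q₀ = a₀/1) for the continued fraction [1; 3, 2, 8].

Using pₖ = aₖpₖ₋₁ + pₖ₋₂, qₖ = aₖqₖ₋₁ + qₖ₋₂ (with p₋₁=1, p₋₂=0, q₋₁=0, q₋₂=1):
  k=0: a=1, p=1, q=1
  k=1: a=3, p=4, q=3
  k=2: a=2, p=9, q=7

9/7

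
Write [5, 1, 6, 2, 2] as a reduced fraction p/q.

217/37

Using pₖ = aₖpₖ₋₁ + pₖ₋₂ and qₖ = aₖqₖ₋₁ + qₖ₋₂:
  k=0: a=5, p=5, q=1
  k=1: a=1, p=6, q=1
  k=2: a=6, p=41, q=7
  k=3: a=2, p=88, q=15
  k=4: a=2, p=217, q=37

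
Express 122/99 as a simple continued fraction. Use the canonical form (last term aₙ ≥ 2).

[1; 4, 3, 3, 2]

122 = 1·99 + 23
99 = 4·23 + 7
23 = 3·7 + 2
7 = 3·2 + 1
2 = 2·1 + 0  (stop)
So 122/99 = [1; 4, 3, 3, 2].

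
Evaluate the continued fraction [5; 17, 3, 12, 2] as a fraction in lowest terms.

Using pₖ = aₖpₖ₋₁ + pₖ₋₂ and qₖ = aₖqₖ₋₁ + qₖ₋₂:
  k=0: a=5, p=5, q=1
  k=1: a=17, p=86, q=17
  k=2: a=3, p=263, q=52
  k=3: a=12, p=3242, q=641
  k=4: a=2, p=6747, q=1334

6747/1334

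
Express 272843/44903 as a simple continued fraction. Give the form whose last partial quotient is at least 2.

272843 = 6·44903 + 3425
44903 = 13·3425 + 378
3425 = 9·378 + 23
378 = 16·23 + 10
23 = 2·10 + 3
10 = 3·3 + 1
3 = 3·1 + 0  (stop)
So 272843/44903 = [6; 13, 9, 16, 2, 3, 3].

[6; 13, 9, 16, 2, 3, 3]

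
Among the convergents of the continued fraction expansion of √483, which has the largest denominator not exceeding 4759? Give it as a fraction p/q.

√483 = [21; 1, 42, …] (period length 2).
Convergents:
  p_0/q_0 = 21/1
  p_1/q_1 = 22/1
  p_2/q_2 = 945/43
  p_3/q_3 = 967/44
  p_4/q_4 = 41559/1891
  p_5/q_5 = 42526/1935
  p_6/q_6 = 1827651/83161
q_5 = 1935 ≤ 4759 < 83161 = q_6, so the answer is 42526/1935.

42526/1935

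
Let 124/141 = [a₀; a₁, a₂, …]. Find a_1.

124 = 0·141 + 124   →  a_0 = 0
141 = 1·124 + 17   →  a_1 = 1

1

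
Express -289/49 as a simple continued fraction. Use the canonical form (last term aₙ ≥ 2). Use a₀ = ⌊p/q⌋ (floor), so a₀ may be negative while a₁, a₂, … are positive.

-289 = -6·49 + 5
49 = 9·5 + 4
5 = 1·4 + 1
4 = 4·1 + 0  (stop)
So -289/49 = [-6; 9, 1, 4].

[-6; 9, 1, 4]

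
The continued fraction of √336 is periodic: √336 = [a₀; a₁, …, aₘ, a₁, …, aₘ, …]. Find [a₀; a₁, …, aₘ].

a₀ = ⌊√336⌋ = 18.
With m₀=0, d₀=1 and mₖ₊₁ = dₖaₖ − mₖ, dₖ₊₁ = (n − mₖ₊₁²)/dₖ, aₖ₊₁ = ⌊(a₀+mₖ₊₁)/dₖ₊₁⌋:
  k=1: m=18, d=12, a=3
  k=2: m=18, d=1, a=36
d=1 and a=2a₀=36 at k=2, so the next step gives (m, d) = (18, 12) again — its k=1 value — and the period has length 2.

[18; 3, 36]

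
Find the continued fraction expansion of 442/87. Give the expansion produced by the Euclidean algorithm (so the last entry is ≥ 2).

[5; 12, 2, 3]

442 = 5·87 + 7
87 = 12·7 + 3
7 = 2·3 + 1
3 = 3·1 + 0  (stop)
So 442/87 = [5; 12, 2, 3].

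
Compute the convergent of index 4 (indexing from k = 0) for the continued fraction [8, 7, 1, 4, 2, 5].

699/86

Using pₖ = aₖpₖ₋₁ + pₖ₋₂, qₖ = aₖqₖ₋₁ + qₖ₋₂ (with p₋₁=1, p₋₂=0, q₋₁=0, q₋₂=1):
  k=0: a=8, p=8, q=1
  k=1: a=7, p=57, q=7
  k=2: a=1, p=65, q=8
  k=3: a=4, p=317, q=39
  k=4: a=2, p=699, q=86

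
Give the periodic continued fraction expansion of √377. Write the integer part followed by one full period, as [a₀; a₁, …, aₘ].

[19; 2, 2, 2, 38]

a₀ = ⌊√377⌋ = 19.
With m₀=0, d₀=1 and mₖ₊₁ = dₖaₖ − mₖ, dₖ₊₁ = (n − mₖ₊₁²)/dₖ, aₖ₊₁ = ⌊(a₀+mₖ₊₁)/dₖ₊₁⌋:
  k=1: m=19, d=16, a=2
  k=2: m=13, d=13, a=2
  k=3: m=13, d=16, a=2
  k=4: m=19, d=1, a=38
d=1 and a=2a₀=38 at k=4, so the next step gives (m, d) = (19, 16) again — its k=1 value — and the period has length 4.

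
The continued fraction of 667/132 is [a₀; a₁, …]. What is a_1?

667 = 5·132 + 7   →  a_0 = 5
132 = 18·7 + 6   →  a_1 = 18

18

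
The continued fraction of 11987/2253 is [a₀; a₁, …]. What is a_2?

11987 = 5·2253 + 722   →  a_0 = 5
2253 = 3·722 + 87   →  a_1 = 3
722 = 8·87 + 26   →  a_2 = 8

8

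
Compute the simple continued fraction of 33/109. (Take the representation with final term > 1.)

[0; 3, 3, 3, 3]

33 = 0*109 + 33
109 = 3*33 + 10
33 = 3*10 + 3
10 = 3*3 + 1
3 = 3*1 + 0  (stop)
So 33/109 = [0; 3, 3, 3, 3].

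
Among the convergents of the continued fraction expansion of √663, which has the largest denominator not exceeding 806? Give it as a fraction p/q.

√663 = [25; 1, 2, 1, 50, …] (period length 4).
Convergents:
  p_0/q_0 = 25/1
  p_1/q_1 = 26/1
  p_2/q_2 = 77/3
  p_3/q_3 = 103/4
  p_4/q_4 = 5227/203
  p_5/q_5 = 5330/207
  p_6/q_6 = 15887/617
  p_7/q_7 = 21217/824
q_6 = 617 ≤ 806 < 824 = q_7, so the answer is 15887/617.

15887/617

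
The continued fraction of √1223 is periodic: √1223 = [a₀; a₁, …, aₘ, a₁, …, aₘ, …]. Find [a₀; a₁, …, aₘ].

a₀ = ⌊√1223⌋ = 34.
With m₀=0, d₀=1 and mₖ₊₁ = dₖaₖ − mₖ, dₖ₊₁ = (n − mₖ₊₁²)/dₖ, aₖ₊₁ = ⌊(a₀+mₖ₊₁)/dₖ₊₁⌋:
  k=1: m=34, d=67, a=1
  k=2: m=33, d=2, a=33
  k=3: m=33, d=67, a=1
  k=4: m=34, d=1, a=68
d=1 and a=2a₀=68 at k=4, so the next step gives (m, d) = (34, 67) again — its k=1 value — and the period has length 4.

[34; 1, 33, 1, 68]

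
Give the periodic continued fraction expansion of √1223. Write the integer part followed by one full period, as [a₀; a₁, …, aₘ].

[34; 1, 33, 1, 68]

a₀ = ⌊√1223⌋ = 34.
With m₀=0, d₀=1 and mₖ₊₁ = dₖaₖ − mₖ, dₖ₊₁ = (n − mₖ₊₁²)/dₖ, aₖ₊₁ = ⌊(a₀+mₖ₊₁)/dₖ₊₁⌋:
  k=1: m=34, d=67, a=1
  k=2: m=33, d=2, a=33
  k=3: m=33, d=67, a=1
  k=4: m=34, d=1, a=68
d=1 and a=2a₀=68 at k=4, so the next step gives (m, d) = (34, 67) again — its k=1 value — and the period has length 4.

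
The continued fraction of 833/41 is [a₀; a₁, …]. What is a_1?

833 = 20·41 + 13   →  a_0 = 20
41 = 3·13 + 2   →  a_1 = 3

3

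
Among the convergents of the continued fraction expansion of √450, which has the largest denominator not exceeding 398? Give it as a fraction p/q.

4179/197

√450 = [21; 4, 1, 2, 4, 2, 1, 4, 42, …] (period length 8).
Convergents:
  p_0/q_0 = 21/1
  p_1/q_1 = 85/4
  p_2/q_2 = 106/5
  p_3/q_3 = 297/14
  p_4/q_4 = 1294/61
  p_5/q_5 = 2885/136
  p_6/q_6 = 4179/197
  p_7/q_7 = 19601/924
q_6 = 197 ≤ 398 < 924 = q_7, so the answer is 4179/197.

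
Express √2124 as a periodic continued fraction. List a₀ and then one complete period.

a₀ = ⌊√2124⌋ = 46.
With m₀=0, d₀=1 and mₖ₊₁ = dₖaₖ − mₖ, dₖ₊₁ = (n − mₖ₊₁²)/dₖ, aₖ₊₁ = ⌊(a₀+mₖ₊₁)/dₖ₊₁⌋:
  k=1: m=46, d=8, a=11
  k=2: m=42, d=45, a=1
  k=3: m=3, d=47, a=1
  k=4: m=44, d=4, a=22
  k=5: m=44, d=47, a=1
  k=6: m=3, d=45, a=1
  k=7: m=42, d=8, a=11
  k=8: m=46, d=1, a=92
d=1 and a=2a₀=92 at k=8, so the next step gives (m, d) = (46, 8) again — its k=1 value — and the period has length 8.

[46; 11, 1, 1, 22, 1, 1, 11, 92]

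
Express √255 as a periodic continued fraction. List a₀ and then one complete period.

a₀ = ⌊√255⌋ = 15.
With m₀=0, d₀=1 and mₖ₊₁ = dₖaₖ − mₖ, dₖ₊₁ = (n − mₖ₊₁²)/dₖ, aₖ₊₁ = ⌊(a₀+mₖ₊₁)/dₖ₊₁⌋:
  k=1: m=15, d=30, a=1
  k=2: m=15, d=1, a=30
d=1 and a=2a₀=30 at k=2, so the next step gives (m, d) = (15, 30) again — its k=1 value — and the period has length 2.

[15; 1, 30]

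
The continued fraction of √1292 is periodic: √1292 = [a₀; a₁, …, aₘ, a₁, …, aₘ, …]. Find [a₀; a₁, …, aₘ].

a₀ = ⌊√1292⌋ = 35.
With m₀=0, d₀=1 and mₖ₊₁ = dₖaₖ − mₖ, dₖ₊₁ = (n − mₖ₊₁²)/dₖ, aₖ₊₁ = ⌊(a₀+mₖ₊₁)/dₖ₊₁⌋:
  k=1: m=35, d=67, a=1
  k=2: m=32, d=4, a=16
  k=3: m=32, d=67, a=1
  k=4: m=35, d=1, a=70
d=1 and a=2a₀=70 at k=4, so the next step gives (m, d) = (35, 67) again — its k=1 value — and the period has length 4.

[35; 1, 16, 1, 70]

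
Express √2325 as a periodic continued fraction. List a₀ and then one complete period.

[48; 4, 1, 1, 2, 1, 1, 4, 96]

a₀ = ⌊√2325⌋ = 48.
With m₀=0, d₀=1 and mₖ₊₁ = dₖaₖ − mₖ, dₖ₊₁ = (n − mₖ₊₁²)/dₖ, aₖ₊₁ = ⌊(a₀+mₖ₊₁)/dₖ₊₁⌋:
  k=1: m=48, d=21, a=4
  k=2: m=36, d=49, a=1
  k=3: m=13, d=44, a=1
  k=4: m=31, d=31, a=2
  k=5: m=31, d=44, a=1
  k=6: m=13, d=49, a=1
  k=7: m=36, d=21, a=4
  k=8: m=48, d=1, a=96
d=1 and a=2a₀=96 at k=8, so the next step gives (m, d) = (48, 21) again — its k=1 value — and the period has length 8.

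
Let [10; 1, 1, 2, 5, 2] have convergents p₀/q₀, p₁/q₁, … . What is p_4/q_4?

286/27

Using pₖ = aₖpₖ₋₁ + pₖ₋₂, qₖ = aₖqₖ₋₁ + qₖ₋₂ (with p₋₁=1, p₋₂=0, q₋₁=0, q₋₂=1):
  k=0: a=10, p=10, q=1
  k=1: a=1, p=11, q=1
  k=2: a=1, p=21, q=2
  k=3: a=2, p=53, q=5
  k=4: a=5, p=286, q=27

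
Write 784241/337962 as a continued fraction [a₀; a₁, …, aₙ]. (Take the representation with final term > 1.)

[2; 3, 8, 3, 13, 19, 17]

784241 = 2*337962 + 108317
337962 = 3*108317 + 13011
108317 = 8*13011 + 4229
13011 = 3*4229 + 324
4229 = 13*324 + 17
324 = 19*17 + 1
17 = 17*1 + 0  (stop)
So 784241/337962 = [2; 3, 8, 3, 13, 19, 17].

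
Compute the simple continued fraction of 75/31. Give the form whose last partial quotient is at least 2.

75 = 2·31 + 13
31 = 2·13 + 5
13 = 2·5 + 3
5 = 1·3 + 2
3 = 1·2 + 1
2 = 2·1 + 0  (stop)
So 75/31 = [2; 2, 2, 1, 1, 2].

[2; 2, 2, 1, 1, 2]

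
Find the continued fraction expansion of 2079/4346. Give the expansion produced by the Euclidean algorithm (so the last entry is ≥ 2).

[0; 2, 11, 17, 11]

2079 = 0*4346 + 2079
4346 = 2*2079 + 188
2079 = 11*188 + 11
188 = 17*11 + 1
11 = 11*1 + 0  (stop)
So 2079/4346 = [0; 2, 11, 17, 11].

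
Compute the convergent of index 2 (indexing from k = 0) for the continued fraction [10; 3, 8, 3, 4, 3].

Using pₖ = aₖpₖ₋₁ + pₖ₋₂, qₖ = aₖqₖ₋₁ + qₖ₋₂ (with p₋₁=1, p₋₂=0, q₋₁=0, q₋₂=1):
  k=0: a=10, p=10, q=1
  k=1: a=3, p=31, q=3
  k=2: a=8, p=258, q=25

258/25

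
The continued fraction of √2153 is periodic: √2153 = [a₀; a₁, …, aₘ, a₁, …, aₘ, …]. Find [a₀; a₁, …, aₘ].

[46; 2, 2, 92]

a₀ = ⌊√2153⌋ = 46.
With m₀=0, d₀=1 and mₖ₊₁ = dₖaₖ − mₖ, dₖ₊₁ = (n − mₖ₊₁²)/dₖ, aₖ₊₁ = ⌊(a₀+mₖ₊₁)/dₖ₊₁⌋:
  k=1: m=46, d=37, a=2
  k=2: m=28, d=37, a=2
  k=3: m=46, d=1, a=92
d=1 and a=2a₀=92 at k=3, so the next step gives (m, d) = (46, 37) again — its k=1 value — and the period has length 3.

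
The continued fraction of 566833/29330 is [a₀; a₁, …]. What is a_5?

566833 = 19·29330 + 9563   →  a_0 = 19
29330 = 3·9563 + 641   →  a_1 = 3
9563 = 14·641 + 589   →  a_2 = 14
641 = 1·589 + 52   →  a_3 = 1
589 = 11·52 + 17   →  a_4 = 11
52 = 3·17 + 1   →  a_5 = 3

3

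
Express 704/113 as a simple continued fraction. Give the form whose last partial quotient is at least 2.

[6; 4, 2, 1, 8]

704 = 6×113 + 26
113 = 4×26 + 9
26 = 2×9 + 8
9 = 1×8 + 1
8 = 8×1 + 0  (stop)
So 704/113 = [6; 4, 2, 1, 8].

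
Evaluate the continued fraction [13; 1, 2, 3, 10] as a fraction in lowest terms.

Fold from the inside: start with 10/1.
  3 + 1/10 = 31/10
  2 + 10/31 = 72/31
  1 + 31/72 = 103/72
  13 + 72/103 = 1411/103

1411/103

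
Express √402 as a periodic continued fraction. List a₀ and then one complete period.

a₀ = ⌊√402⌋ = 20.

[20; 20, 40]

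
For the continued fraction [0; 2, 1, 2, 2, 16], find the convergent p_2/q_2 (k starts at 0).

Using pₖ = aₖpₖ₋₁ + pₖ₋₂, qₖ = aₖqₖ₋₁ + qₖ₋₂ (with p₋₁=1, p₋₂=0, q₋₁=0, q₋₂=1):
  k=0: a=0, p=0, q=1
  k=1: a=2, p=1, q=2
  k=2: a=1, p=1, q=3

1/3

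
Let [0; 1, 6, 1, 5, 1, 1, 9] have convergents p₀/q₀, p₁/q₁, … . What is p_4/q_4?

Using pₖ = aₖpₖ₋₁ + pₖ₋₂, qₖ = aₖqₖ₋₁ + qₖ₋₂ (with p₋₁=1, p₋₂=0, q₋₁=0, q₋₂=1):
  k=0: a=0, p=0, q=1
  k=1: a=1, p=1, q=1
  k=2: a=6, p=6, q=7
  k=3: a=1, p=7, q=8
  k=4: a=5, p=41, q=47

41/47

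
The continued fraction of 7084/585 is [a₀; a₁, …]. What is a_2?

7

7084 = 12·585 + 64   →  a_0 = 12
585 = 9·64 + 9   →  a_1 = 9
64 = 7·9 + 1   →  a_2 = 7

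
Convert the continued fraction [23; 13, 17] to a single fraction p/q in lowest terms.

5123/222

Using pₖ = aₖpₖ₋₁ + pₖ₋₂ and qₖ = aₖqₖ₋₁ + qₖ₋₂:
  k=0: a=23, p=23, q=1
  k=1: a=13, p=300, q=13
  k=2: a=17, p=5123, q=222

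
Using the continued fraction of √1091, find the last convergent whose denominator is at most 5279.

71973/2179

√1091 = [33; 33, 66, …] (period length 2).
Convergents:
  p_0/q_0 = 33/1
  p_1/q_1 = 1090/33
  p_2/q_2 = 71973/2179
  p_3/q_3 = 2376199/71940
q_2 = 2179 ≤ 5279 < 71940 = q_3, so the answer is 71973/2179.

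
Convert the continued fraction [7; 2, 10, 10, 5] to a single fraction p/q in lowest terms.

8082/1081

Fold from the inside: start with 5/1.
  10 + 1/5 = 51/5
  10 + 5/51 = 515/51
  2 + 51/515 = 1081/515
  7 + 515/1081 = 8082/1081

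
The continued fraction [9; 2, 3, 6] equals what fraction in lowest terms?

Fold from the inside: start with 6/1.
  3 + 1/6 = 19/6
  2 + 6/19 = 44/19
  9 + 19/44 = 415/44

415/44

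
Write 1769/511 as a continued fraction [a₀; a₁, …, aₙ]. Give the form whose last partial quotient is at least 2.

1769 = 3×511 + 236
511 = 2×236 + 39
236 = 6×39 + 2
39 = 19×2 + 1
2 = 2×1 + 0  (stop)
So 1769/511 = [3; 2, 6, 19, 2].

[3; 2, 6, 19, 2]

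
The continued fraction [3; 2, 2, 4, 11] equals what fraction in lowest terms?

Using pₖ = aₖpₖ₋₁ + pₖ₋₂ and qₖ = aₖqₖ₋₁ + qₖ₋₂:
  k=0: a=3, p=3, q=1
  k=1: a=2, p=7, q=2
  k=2: a=2, p=17, q=5
  k=3: a=4, p=75, q=22
  k=4: a=11, p=842, q=247

842/247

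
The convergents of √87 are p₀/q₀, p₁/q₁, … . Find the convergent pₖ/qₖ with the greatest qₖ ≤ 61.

√87 = [9; 3, 18, …] (period length 2).
Convergents:
  p_0/q_0 = 9/1
  p_1/q_1 = 28/3
  p_2/q_2 = 513/55
  p_3/q_3 = 1567/168
q_2 = 55 ≤ 61 < 168 = q_3, so the answer is 513/55.

513/55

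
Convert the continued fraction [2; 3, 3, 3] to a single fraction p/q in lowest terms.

76/33

Fold from the inside: start with 3/1.
  3 + 1/3 = 10/3
  3 + 3/10 = 33/10
  2 + 10/33 = 76/33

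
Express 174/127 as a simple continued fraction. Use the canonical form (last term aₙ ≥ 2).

174 = 1*127 + 47
127 = 2*47 + 33
47 = 1*33 + 14
33 = 2*14 + 5
14 = 2*5 + 4
5 = 1*4 + 1
4 = 4*1 + 0  (stop)
So 174/127 = [1; 2, 1, 2, 2, 1, 4].

[1; 2, 1, 2, 2, 1, 4]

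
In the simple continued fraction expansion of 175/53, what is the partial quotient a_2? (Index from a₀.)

175 = 3·53 + 16   →  a_0 = 3
53 = 3·16 + 5   →  a_1 = 3
16 = 3·5 + 1   →  a_2 = 3

3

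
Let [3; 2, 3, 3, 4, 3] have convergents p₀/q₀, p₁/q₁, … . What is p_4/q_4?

Using pₖ = aₖpₖ₋₁ + pₖ₋₂, qₖ = aₖqₖ₋₁ + qₖ₋₂ (with p₋₁=1, p₋₂=0, q₋₁=0, q₋₂=1):
  k=0: a=3, p=3, q=1
  k=1: a=2, p=7, q=2
  k=2: a=3, p=24, q=7
  k=3: a=3, p=79, q=23
  k=4: a=4, p=340, q=99

340/99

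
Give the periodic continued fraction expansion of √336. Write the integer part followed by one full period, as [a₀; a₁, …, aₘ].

a₀ = ⌊√336⌋ = 18.
With m₀=0, d₀=1 and mₖ₊₁ = dₖaₖ − mₖ, dₖ₊₁ = (n − mₖ₊₁²)/dₖ, aₖ₊₁ = ⌊(a₀+mₖ₊₁)/dₖ₊₁⌋:
  k=1: m=18, d=12, a=3
  k=2: m=18, d=1, a=36
d=1 and a=2a₀=36 at k=2, so the next step gives (m, d) = (18, 12) again — its k=1 value — and the period has length 2.

[18; 3, 36]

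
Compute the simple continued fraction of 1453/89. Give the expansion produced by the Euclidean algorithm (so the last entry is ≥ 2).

[16; 3, 14, 2]

1453 = 16*89 + 29
89 = 3*29 + 2
29 = 14*2 + 1
2 = 2*1 + 0  (stop)
So 1453/89 = [16; 3, 14, 2].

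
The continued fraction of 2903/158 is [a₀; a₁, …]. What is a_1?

2903 = 18·158 + 59   →  a_0 = 18
158 = 2·59 + 40   →  a_1 = 2

2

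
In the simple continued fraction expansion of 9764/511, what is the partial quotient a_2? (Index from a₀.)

3

9764 = 19·511 + 55   →  a_0 = 19
511 = 9·55 + 16   →  a_1 = 9
55 = 3·16 + 7   →  a_2 = 3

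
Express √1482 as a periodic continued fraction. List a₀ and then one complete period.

[38; 2, 76]

a₀ = ⌊√1482⌋ = 38.
With m₀=0, d₀=1 and mₖ₊₁ = dₖaₖ − mₖ, dₖ₊₁ = (n − mₖ₊₁²)/dₖ, aₖ₊₁ = ⌊(a₀+mₖ₊₁)/dₖ₊₁⌋:
  k=1: m=38, d=38, a=2
  k=2: m=38, d=1, a=76
d=1 and a=2a₀=76 at k=2, so the next step gives (m, d) = (38, 38) again — its k=1 value — and the period has length 2.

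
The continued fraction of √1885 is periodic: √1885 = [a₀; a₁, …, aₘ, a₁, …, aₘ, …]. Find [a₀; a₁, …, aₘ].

a₀ = ⌊√1885⌋ = 43.
With m₀=0, d₀=1 and mₖ₊₁ = dₖaₖ − mₖ, dₖ₊₁ = (n − mₖ₊₁²)/dₖ, aₖ₊₁ = ⌊(a₀+mₖ₊₁)/dₖ₊₁⌋:
  k=1: m=43, d=36, a=2
  k=2: m=29, d=29, a=2
  k=3: m=29, d=36, a=2
  k=4: m=43, d=1, a=86
d=1 and a=2a₀=86 at k=4, so the next step gives (m, d) = (43, 36) again — its k=1 value — and the period has length 4.

[43; 2, 2, 2, 86]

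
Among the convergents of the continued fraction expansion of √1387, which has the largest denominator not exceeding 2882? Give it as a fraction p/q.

45622/1225

√1387 = [37; 4, 8, 37, 8, 4, 74, …] (period length 6).
Convergents:
  p_0/q_0 = 37/1
  p_1/q_1 = 149/4
  p_2/q_2 = 1229/33
  p_3/q_3 = 45622/1225
  p_4/q_4 = 366205/9833
q_3 = 1225 ≤ 2882 < 9833 = q_4, so the answer is 45622/1225.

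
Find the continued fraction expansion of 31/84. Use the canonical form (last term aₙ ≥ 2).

[0; 2, 1, 2, 2, 4]

31 = 0*84 + 31
84 = 2*31 + 22
31 = 1*22 + 9
22 = 2*9 + 4
9 = 2*4 + 1
4 = 4*1 + 0  (stop)
So 31/84 = [0; 2, 1, 2, 2, 4].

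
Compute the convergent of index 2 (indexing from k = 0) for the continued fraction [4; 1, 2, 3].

14/3

Using pₖ = aₖpₖ₋₁ + pₖ₋₂, qₖ = aₖqₖ₋₁ + qₖ₋₂ (with p₋₁=1, p₋₂=0, q₋₁=0, q₋₂=1):
  k=0: a=4, p=4, q=1
  k=1: a=1, p=5, q=1
  k=2: a=2, p=14, q=3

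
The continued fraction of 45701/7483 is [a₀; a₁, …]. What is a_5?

5

45701 = 6·7483 + 803   →  a_0 = 6
7483 = 9·803 + 256   →  a_1 = 9
803 = 3·256 + 35   →  a_2 = 3
256 = 7·35 + 11   →  a_3 = 7
35 = 3·11 + 2   →  a_4 = 3
11 = 5·2 + 1   →  a_5 = 5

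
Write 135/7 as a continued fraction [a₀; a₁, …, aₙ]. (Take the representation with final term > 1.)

[19; 3, 2]

135 = 19*7 + 2
7 = 3*2 + 1
2 = 2*1 + 0  (stop)
So 135/7 = [19; 3, 2].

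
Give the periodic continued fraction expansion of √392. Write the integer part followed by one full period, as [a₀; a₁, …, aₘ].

[19; 1, 3, 1, 38]

a₀ = ⌊√392⌋ = 19.
With m₀=0, d₀=1 and mₖ₊₁ = dₖaₖ − mₖ, dₖ₊₁ = (n − mₖ₊₁²)/dₖ, aₖ₊₁ = ⌊(a₀+mₖ₊₁)/dₖ₊₁⌋:
  k=1: m=19, d=31, a=1
  k=2: m=12, d=8, a=3
  k=3: m=12, d=31, a=1
  k=4: m=19, d=1, a=38
d=1 and a=2a₀=38 at k=4, so the next step gives (m, d) = (19, 31) again — its k=1 value — and the period has length 4.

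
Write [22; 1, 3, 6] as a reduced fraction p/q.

569/25

Using pₖ = aₖpₖ₋₁ + pₖ₋₂ and qₖ = aₖqₖ₋₁ + qₖ₋₂:
  k=0: a=22, p=22, q=1
  k=1: a=1, p=23, q=1
  k=2: a=3, p=91, q=4
  k=3: a=6, p=569, q=25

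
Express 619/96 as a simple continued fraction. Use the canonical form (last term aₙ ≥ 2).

[6; 2, 4, 3, 3]

619 = 6×96 + 43
96 = 2×43 + 10
43 = 4×10 + 3
10 = 3×3 + 1
3 = 3×1 + 0  (stop)
So 619/96 = [6; 2, 4, 3, 3].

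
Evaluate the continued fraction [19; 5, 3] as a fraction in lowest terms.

Using pₖ = aₖpₖ₋₁ + pₖ₋₂ and qₖ = aₖqₖ₋₁ + qₖ₋₂:
  k=0: a=19, p=19, q=1
  k=1: a=5, p=96, q=5
  k=2: a=3, p=307, q=16

307/16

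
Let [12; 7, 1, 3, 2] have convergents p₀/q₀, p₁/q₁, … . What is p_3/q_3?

376/31

Using pₖ = aₖpₖ₋₁ + pₖ₋₂, qₖ = aₖqₖ₋₁ + qₖ₋₂ (with p₋₁=1, p₋₂=0, q₋₁=0, q₋₂=1):
  k=0: a=12, p=12, q=1
  k=1: a=7, p=85, q=7
  k=2: a=1, p=97, q=8
  k=3: a=3, p=376, q=31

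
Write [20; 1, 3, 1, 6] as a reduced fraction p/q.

Using pₖ = aₖpₖ₋₁ + pₖ₋₂ and qₖ = aₖqₖ₋₁ + qₖ₋₂:
  k=0: a=20, p=20, q=1
  k=1: a=1, p=21, q=1
  k=2: a=3, p=83, q=4
  k=3: a=1, p=104, q=5
  k=4: a=6, p=707, q=34

707/34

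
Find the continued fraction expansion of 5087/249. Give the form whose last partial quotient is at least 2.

[20; 2, 3, 17, 2]

5087 = 20·249 + 107
249 = 2·107 + 35
107 = 3·35 + 2
35 = 17·2 + 1
2 = 2·1 + 0  (stop)
So 5087/249 = [20; 2, 3, 17, 2].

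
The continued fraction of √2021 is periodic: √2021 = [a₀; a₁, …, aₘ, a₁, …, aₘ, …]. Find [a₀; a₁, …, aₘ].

a₀ = ⌊√2021⌋ = 44.
With m₀=0, d₀=1 and mₖ₊₁ = dₖaₖ − mₖ, dₖ₊₁ = (n − mₖ₊₁²)/dₖ, aₖ₊₁ = ⌊(a₀+mₖ₊₁)/dₖ₊₁⌋:
  k=1: m=44, d=85, a=1
  k=2: m=41, d=4, a=21
  k=3: m=43, d=43, a=2
  k=4: m=43, d=4, a=21
  k=5: m=41, d=85, a=1
  k=6: m=44, d=1, a=88
d=1 and a=2a₀=88 at k=6, so the next step gives (m, d) = (44, 85) again — its k=1 value — and the period has length 6.

[44; 1, 21, 2, 21, 1, 88]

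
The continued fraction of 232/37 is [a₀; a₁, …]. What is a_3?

232 = 6·37 + 10   →  a_0 = 6
37 = 3·10 + 7   →  a_1 = 3
10 = 1·7 + 3   →  a_2 = 1
7 = 2·3 + 1   →  a_3 = 2

2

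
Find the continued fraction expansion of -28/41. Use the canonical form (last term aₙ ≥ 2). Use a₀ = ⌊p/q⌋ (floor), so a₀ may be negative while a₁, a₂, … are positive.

[-1; 3, 6, 2]

-28 = -1*41 + 13
41 = 3*13 + 2
13 = 6*2 + 1
2 = 2*1 + 0  (stop)
So -28/41 = [-1; 3, 6, 2].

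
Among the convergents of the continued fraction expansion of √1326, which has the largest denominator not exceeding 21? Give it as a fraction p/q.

√1326 = [36; 2, 2, 2, 2, 2, 72, …] (period length 6).
Convergents:
  p_0/q_0 = 36/1
  p_1/q_1 = 73/2
  p_2/q_2 = 182/5
  p_3/q_3 = 437/12
  p_4/q_4 = 1056/29
q_3 = 12 ≤ 21 < 29 = q_4, so the answer is 437/12.

437/12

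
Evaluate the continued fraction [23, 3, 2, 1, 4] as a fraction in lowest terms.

Using pₖ = aₖpₖ₋₁ + pₖ₋₂ and qₖ = aₖqₖ₋₁ + qₖ₋₂:
  k=0: a=23, p=23, q=1
  k=1: a=3, p=70, q=3
  k=2: a=2, p=163, q=7
  k=3: a=1, p=233, q=10
  k=4: a=4, p=1095, q=47

1095/47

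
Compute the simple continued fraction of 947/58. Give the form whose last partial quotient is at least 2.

947 = 16·58 + 19
58 = 3·19 + 1
19 = 19·1 + 0  (stop)
So 947/58 = [16; 3, 19].

[16; 3, 19]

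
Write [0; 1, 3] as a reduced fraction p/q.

Using pₖ = aₖpₖ₋₁ + pₖ₋₂ and qₖ = aₖqₖ₋₁ + qₖ₋₂:
  k=0: a=0, p=0, q=1
  k=1: a=1, p=1, q=1
  k=2: a=3, p=3, q=4

3/4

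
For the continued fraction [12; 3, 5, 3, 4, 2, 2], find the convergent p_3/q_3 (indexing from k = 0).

628/51

Using pₖ = aₖpₖ₋₁ + pₖ₋₂, qₖ = aₖqₖ₋₁ + qₖ₋₂ (with p₋₁=1, p₋₂=0, q₋₁=0, q₋₂=1):
  k=0: a=12, p=12, q=1
  k=1: a=3, p=37, q=3
  k=2: a=5, p=197, q=16
  k=3: a=3, p=628, q=51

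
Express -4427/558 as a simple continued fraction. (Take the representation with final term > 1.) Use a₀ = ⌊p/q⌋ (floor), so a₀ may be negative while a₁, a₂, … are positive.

[-8; 15, 12, 3]

-4427 = -8·558 + 37
558 = 15·37 + 3
37 = 12·3 + 1
3 = 3·1 + 0  (stop)
So -4427/558 = [-8; 15, 12, 3].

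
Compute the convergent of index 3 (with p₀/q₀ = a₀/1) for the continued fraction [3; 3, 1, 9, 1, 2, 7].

127/39

Using pₖ = aₖpₖ₋₁ + pₖ₋₂, qₖ = aₖqₖ₋₁ + qₖ₋₂ (with p₋₁=1, p₋₂=0, q₋₁=0, q₋₂=1):
  k=0: a=3, p=3, q=1
  k=1: a=3, p=10, q=3
  k=2: a=1, p=13, q=4
  k=3: a=9, p=127, q=39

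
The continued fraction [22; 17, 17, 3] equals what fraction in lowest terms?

19566/887

Using pₖ = aₖpₖ₋₁ + pₖ₋₂ and qₖ = aₖqₖ₋₁ + qₖ₋₂:
  k=0: a=22, p=22, q=1
  k=1: a=17, p=375, q=17
  k=2: a=17, p=6397, q=290
  k=3: a=3, p=19566, q=887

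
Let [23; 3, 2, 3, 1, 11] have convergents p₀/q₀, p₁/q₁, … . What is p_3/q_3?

559/24

Using pₖ = aₖpₖ₋₁ + pₖ₋₂, qₖ = aₖqₖ₋₁ + qₖ₋₂ (with p₋₁=1, p₋₂=0, q₋₁=0, q₋₂=1):
  k=0: a=23, p=23, q=1
  k=1: a=3, p=70, q=3
  k=2: a=2, p=163, q=7
  k=3: a=3, p=559, q=24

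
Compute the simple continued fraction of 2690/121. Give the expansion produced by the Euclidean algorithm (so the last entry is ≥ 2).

[22; 4, 3, 9]

2690 = 22·121 + 28
121 = 4·28 + 9
28 = 3·9 + 1
9 = 9·1 + 0  (stop)
So 2690/121 = [22; 4, 3, 9].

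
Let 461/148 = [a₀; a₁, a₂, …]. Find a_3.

461 = 3·148 + 17   →  a_0 = 3
148 = 8·17 + 12   →  a_1 = 8
17 = 1·12 + 5   →  a_2 = 1
12 = 2·5 + 2   →  a_3 = 2

2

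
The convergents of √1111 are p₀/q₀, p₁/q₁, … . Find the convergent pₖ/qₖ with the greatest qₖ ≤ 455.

6633/199

√1111 = [33; 3, 66, …] (period length 2).
Convergents:
  p_0/q_0 = 33/1
  p_1/q_1 = 100/3
  p_2/q_2 = 6633/199
  p_3/q_3 = 19999/600
q_2 = 199 ≤ 455 < 600 = q_3, so the answer is 6633/199.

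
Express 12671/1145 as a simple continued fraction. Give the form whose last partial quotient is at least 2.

[11; 15, 15, 5]

12671 = 11×1145 + 76
1145 = 15×76 + 5
76 = 15×5 + 1
5 = 5×1 + 0  (stop)
So 12671/1145 = [11; 15, 15, 5].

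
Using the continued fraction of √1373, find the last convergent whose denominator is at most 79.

1371/37

√1373 = [37; 18, 1, 1, 18, 74, …] (period length 5).
Convergents:
  p_0/q_0 = 37/1
  p_1/q_1 = 667/18
  p_2/q_2 = 704/19
  p_3/q_3 = 1371/37
  p_4/q_4 = 25382/685
q_3 = 37 ≤ 79 < 685 = q_4, so the answer is 1371/37.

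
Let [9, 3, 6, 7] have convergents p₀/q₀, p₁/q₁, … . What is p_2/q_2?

177/19

Using pₖ = aₖpₖ₋₁ + pₖ₋₂, qₖ = aₖqₖ₋₁ + qₖ₋₂ (with p₋₁=1, p₋₂=0, q₋₁=0, q₋₂=1):
  k=0: a=9, p=9, q=1
  k=1: a=3, p=28, q=3
  k=2: a=6, p=177, q=19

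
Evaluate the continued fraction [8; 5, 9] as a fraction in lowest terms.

377/46

Using pₖ = aₖpₖ₋₁ + pₖ₋₂ and qₖ = aₖqₖ₋₁ + qₖ₋₂:
  k=0: a=8, p=8, q=1
  k=1: a=5, p=41, q=5
  k=2: a=9, p=377, q=46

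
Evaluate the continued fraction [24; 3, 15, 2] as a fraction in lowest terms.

Fold from the inside: start with 2/1.
  15 + 1/2 = 31/2
  3 + 2/31 = 95/31
  24 + 31/95 = 2311/95

2311/95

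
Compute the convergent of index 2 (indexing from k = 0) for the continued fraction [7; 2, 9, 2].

142/19

Using pₖ = aₖpₖ₋₁ + pₖ₋₂, qₖ = aₖqₖ₋₁ + qₖ₋₂ (with p₋₁=1, p₋₂=0, q₋₁=0, q₋₂=1):
  k=0: a=7, p=7, q=1
  k=1: a=2, p=15, q=2
  k=2: a=9, p=142, q=19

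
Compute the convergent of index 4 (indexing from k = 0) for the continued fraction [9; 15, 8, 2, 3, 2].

8087/892

Using pₖ = aₖpₖ₋₁ + pₖ₋₂, qₖ = aₖqₖ₋₁ + qₖ₋₂ (with p₋₁=1, p₋₂=0, q₋₁=0, q₋₂=1):
  k=0: a=9, p=9, q=1
  k=1: a=15, p=136, q=15
  k=2: a=8, p=1097, q=121
  k=3: a=2, p=2330, q=257
  k=4: a=3, p=8087, q=892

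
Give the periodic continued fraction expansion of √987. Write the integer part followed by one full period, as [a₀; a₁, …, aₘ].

[31; 2, 2, 2, 62]

a₀ = ⌊√987⌋ = 31.
With m₀=0, d₀=1 and mₖ₊₁ = dₖaₖ − mₖ, dₖ₊₁ = (n − mₖ₊₁²)/dₖ, aₖ₊₁ = ⌊(a₀+mₖ₊₁)/dₖ₊₁⌋:
  k=1: m=31, d=26, a=2
  k=2: m=21, d=21, a=2
  k=3: m=21, d=26, a=2
  k=4: m=31, d=1, a=62
d=1 and a=2a₀=62 at k=4, so the next step gives (m, d) = (31, 26) again — its k=1 value — and the period has length 4.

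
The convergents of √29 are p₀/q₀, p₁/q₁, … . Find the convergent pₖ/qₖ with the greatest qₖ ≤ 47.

70/13

√29 = [5; 2, 1, 1, 2, 10, …] (period length 5).
Convergents:
  p_0/q_0 = 5/1
  p_1/q_1 = 11/2
  p_2/q_2 = 16/3
  p_3/q_3 = 27/5
  p_4/q_4 = 70/13
  p_5/q_5 = 727/135
q_4 = 13 ≤ 47 < 135 = q_5, so the answer is 70/13.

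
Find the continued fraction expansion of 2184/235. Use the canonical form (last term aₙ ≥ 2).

2184 = 9*235 + 69
235 = 3*69 + 28
69 = 2*28 + 13
28 = 2*13 + 2
13 = 6*2 + 1
2 = 2*1 + 0  (stop)
So 2184/235 = [9; 3, 2, 2, 6, 2].

[9; 3, 2, 2, 6, 2]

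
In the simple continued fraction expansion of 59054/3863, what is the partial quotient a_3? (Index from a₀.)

59054 = 15·3863 + 1109   →  a_0 = 15
3863 = 3·1109 + 536   →  a_1 = 3
1109 = 2·536 + 37   →  a_2 = 2
536 = 14·37 + 18   →  a_3 = 14

14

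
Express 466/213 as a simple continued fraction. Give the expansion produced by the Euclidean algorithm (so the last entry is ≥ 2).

466 = 2·213 + 40
213 = 5·40 + 13
40 = 3·13 + 1
13 = 13·1 + 0  (stop)
So 466/213 = [2; 5, 3, 13].

[2; 5, 3, 13]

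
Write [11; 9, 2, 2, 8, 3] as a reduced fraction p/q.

13683/1232

Fold from the inside: start with 3/1.
  8 + 1/3 = 25/3
  2 + 3/25 = 53/25
  2 + 25/53 = 131/53
  9 + 53/131 = 1232/131
  11 + 131/1232 = 13683/1232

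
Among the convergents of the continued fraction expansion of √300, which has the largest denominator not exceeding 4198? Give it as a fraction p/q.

√300 = [17; 3, 8, 3, 34, …] (period length 4).
Convergents:
  p_0/q_0 = 17/1
  p_1/q_1 = 52/3
  p_2/q_2 = 433/25
  p_3/q_3 = 1351/78
  p_4/q_4 = 46367/2677
  p_5/q_5 = 140452/8109
q_4 = 2677 ≤ 4198 < 8109 = q_5, so the answer is 46367/2677.

46367/2677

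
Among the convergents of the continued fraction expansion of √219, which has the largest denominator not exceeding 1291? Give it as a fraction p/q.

√219 = [14; 1, 3, 1, 28, …] (period length 4).
Convergents:
  p_0/q_0 = 14/1
  p_1/q_1 = 15/1
  p_2/q_2 = 59/4
  p_3/q_3 = 74/5
  p_4/q_4 = 2131/144
  p_5/q_5 = 2205/149
  p_6/q_6 = 8746/591
  p_7/q_7 = 10951/740
  p_8/q_8 = 315374/21311
q_7 = 740 ≤ 1291 < 21311 = q_8, so the answer is 10951/740.

10951/740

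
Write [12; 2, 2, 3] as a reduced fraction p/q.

Using pₖ = aₖpₖ₋₁ + pₖ₋₂ and qₖ = aₖqₖ₋₁ + qₖ₋₂:
  k=0: a=12, p=12, q=1
  k=1: a=2, p=25, q=2
  k=2: a=2, p=62, q=5
  k=3: a=3, p=211, q=17

211/17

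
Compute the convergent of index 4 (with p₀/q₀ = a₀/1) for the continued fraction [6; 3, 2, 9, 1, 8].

459/73

Using pₖ = aₖpₖ₋₁ + pₖ₋₂, qₖ = aₖqₖ₋₁ + qₖ₋₂ (with p₋₁=1, p₋₂=0, q₋₁=0, q₋₂=1):
  k=0: a=6, p=6, q=1
  k=1: a=3, p=19, q=3
  k=2: a=2, p=44, q=7
  k=3: a=9, p=415, q=66
  k=4: a=1, p=459, q=73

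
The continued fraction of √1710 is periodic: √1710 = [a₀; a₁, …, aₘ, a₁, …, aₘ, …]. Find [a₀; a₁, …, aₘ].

a₀ = ⌊√1710⌋ = 41.
With m₀=0, d₀=1 and mₖ₊₁ = dₖaₖ − mₖ, dₖ₊₁ = (n − mₖ₊₁²)/dₖ, aₖ₊₁ = ⌊(a₀+mₖ₊₁)/dₖ₊₁⌋:
  k=1: m=41, d=29, a=2
  k=2: m=17, d=49, a=1
  k=3: m=32, d=14, a=5
  k=4: m=38, d=19, a=4
  k=5: m=38, d=14, a=5
  k=6: m=32, d=49, a=1
  k=7: m=17, d=29, a=2
  k=8: m=41, d=1, a=82
d=1 and a=2a₀=82 at k=8, so the next step gives (m, d) = (41, 29) again — its k=1 value — and the period has length 8.

[41; 2, 1, 5, 4, 5, 1, 2, 82]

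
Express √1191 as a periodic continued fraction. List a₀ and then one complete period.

a₀ = ⌊√1191⌋ = 34.
With m₀=0, d₀=1 and mₖ₊₁ = dₖaₖ − mₖ, dₖ₊₁ = (n − mₖ₊₁²)/dₖ, aₖ₊₁ = ⌊(a₀+mₖ₊₁)/dₖ₊₁⌋:
  k=1: m=34, d=35, a=1
  k=2: m=1, d=34, a=1
  k=3: m=33, d=3, a=22
  k=4: m=33, d=34, a=1
  k=5: m=1, d=35, a=1
  k=6: m=34, d=1, a=68
d=1 and a=2a₀=68 at k=6, so the next step gives (m, d) = (34, 35) again — its k=1 value — and the period has length 6.

[34; 1, 1, 22, 1, 1, 68]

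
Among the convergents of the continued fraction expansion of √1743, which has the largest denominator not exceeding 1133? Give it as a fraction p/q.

√1743 = [41; 1, 2, 1, 82, …] (period length 4).
Convergents:
  p_0/q_0 = 41/1
  p_1/q_1 = 42/1
  p_2/q_2 = 125/3
  p_3/q_3 = 167/4
  p_4/q_4 = 13819/331
  p_5/q_5 = 13986/335
  p_6/q_6 = 41791/1001
  p_7/q_7 = 55777/1336
q_6 = 1001 ≤ 1133 < 1336 = q_7, so the answer is 41791/1001.

41791/1001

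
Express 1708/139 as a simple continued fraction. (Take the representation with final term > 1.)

[12; 3, 2, 9, 2]

1708 = 12·139 + 40
139 = 3·40 + 19
40 = 2·19 + 2
19 = 9·2 + 1
2 = 2·1 + 0  (stop)
So 1708/139 = [12; 3, 2, 9, 2].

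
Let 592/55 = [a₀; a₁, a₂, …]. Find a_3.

4

592 = 10·55 + 42   →  a_0 = 10
55 = 1·42 + 13   →  a_1 = 1
42 = 3·13 + 3   →  a_2 = 3
13 = 4·3 + 1   →  a_3 = 4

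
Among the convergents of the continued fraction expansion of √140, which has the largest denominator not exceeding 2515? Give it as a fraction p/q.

10081/852

√140 = [11; 1, 4, 1, 22, …] (period length 4).
Convergents:
  p_0/q_0 = 11/1
  p_1/q_1 = 12/1
  p_2/q_2 = 59/5
  p_3/q_3 = 71/6
  p_4/q_4 = 1621/137
  p_5/q_5 = 1692/143
  p_6/q_6 = 8389/709
  p_7/q_7 = 10081/852
  p_8/q_8 = 230171/19453
q_7 = 852 ≤ 2515 < 19453 = q_8, so the answer is 10081/852.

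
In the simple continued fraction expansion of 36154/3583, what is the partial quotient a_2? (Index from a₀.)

17

36154 = 10·3583 + 324   →  a_0 = 10
3583 = 11·324 + 19   →  a_1 = 11
324 = 17·19 + 1   →  a_2 = 17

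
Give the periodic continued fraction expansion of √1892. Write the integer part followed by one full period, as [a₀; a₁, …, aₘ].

[43; 2, 86]

a₀ = ⌊√1892⌋ = 43.
With m₀=0, d₀=1 and mₖ₊₁ = dₖaₖ − mₖ, dₖ₊₁ = (n − mₖ₊₁²)/dₖ, aₖ₊₁ = ⌊(a₀+mₖ₊₁)/dₖ₊₁⌋:
  k=1: m=43, d=43, a=2
  k=2: m=43, d=1, a=86
d=1 and a=2a₀=86 at k=2, so the next step gives (m, d) = (43, 43) again — its k=1 value — and the period has length 2.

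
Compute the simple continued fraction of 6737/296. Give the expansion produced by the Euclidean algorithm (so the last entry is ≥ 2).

6737 = 22*296 + 225
296 = 1*225 + 71
225 = 3*71 + 12
71 = 5*12 + 11
12 = 1*11 + 1
11 = 11*1 + 0  (stop)
So 6737/296 = [22; 1, 3, 5, 1, 11].

[22; 1, 3, 5, 1, 11]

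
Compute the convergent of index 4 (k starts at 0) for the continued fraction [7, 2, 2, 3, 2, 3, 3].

289/39

Using pₖ = aₖpₖ₋₁ + pₖ₋₂, qₖ = aₖqₖ₋₁ + qₖ₋₂ (with p₋₁=1, p₋₂=0, q₋₁=0, q₋₂=1):
  k=0: a=7, p=7, q=1
  k=1: a=2, p=15, q=2
  k=2: a=2, p=37, q=5
  k=3: a=3, p=126, q=17
  k=4: a=2, p=289, q=39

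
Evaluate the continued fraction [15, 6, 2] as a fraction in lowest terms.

Using pₖ = aₖpₖ₋₁ + pₖ₋₂ and qₖ = aₖqₖ₋₁ + qₖ₋₂:
  k=0: a=15, p=15, q=1
  k=1: a=6, p=91, q=6
  k=2: a=2, p=197, q=13

197/13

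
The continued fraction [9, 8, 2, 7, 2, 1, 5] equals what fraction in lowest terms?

Fold from the inside: start with 5/1.
  1 + 1/5 = 6/5
  2 + 5/6 = 17/6
  7 + 6/17 = 125/17
  2 + 17/125 = 267/125
  8 + 125/267 = 2261/267
  9 + 267/2261 = 20616/2261

20616/2261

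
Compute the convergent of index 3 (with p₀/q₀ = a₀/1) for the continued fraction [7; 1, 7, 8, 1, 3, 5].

Using pₖ = aₖpₖ₋₁ + pₖ₋₂, qₖ = aₖqₖ₋₁ + qₖ₋₂ (with p₋₁=1, p₋₂=0, q₋₁=0, q₋₂=1):
  k=0: a=7, p=7, q=1
  k=1: a=1, p=8, q=1
  k=2: a=7, p=63, q=8
  k=3: a=8, p=512, q=65

512/65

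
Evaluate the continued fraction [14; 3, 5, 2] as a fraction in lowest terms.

Using pₖ = aₖpₖ₋₁ + pₖ₋₂ and qₖ = aₖqₖ₋₁ + qₖ₋₂:
  k=0: a=14, p=14, q=1
  k=1: a=3, p=43, q=3
  k=2: a=5, p=229, q=16
  k=3: a=2, p=501, q=35

501/35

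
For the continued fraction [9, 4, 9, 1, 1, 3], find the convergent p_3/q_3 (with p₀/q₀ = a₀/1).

Using pₖ = aₖpₖ₋₁ + pₖ₋₂, qₖ = aₖqₖ₋₁ + qₖ₋₂ (with p₋₁=1, p₋₂=0, q₋₁=0, q₋₂=1):
  k=0: a=9, p=9, q=1
  k=1: a=4, p=37, q=4
  k=2: a=9, p=342, q=37
  k=3: a=1, p=379, q=41

379/41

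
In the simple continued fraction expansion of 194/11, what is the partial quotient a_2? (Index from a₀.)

1

194 = 17·11 + 7   →  a_0 = 17
11 = 1·7 + 4   →  a_1 = 1
7 = 1·4 + 3   →  a_2 = 1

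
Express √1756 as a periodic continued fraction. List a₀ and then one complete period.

a₀ = ⌊√1756⌋ = 41.
With m₀=0, d₀=1 and mₖ₊₁ = dₖaₖ − mₖ, dₖ₊₁ = (n − mₖ₊₁²)/dₖ, aₖ₊₁ = ⌊(a₀+mₖ₊₁)/dₖ₊₁⌋:
  k=1: m=41, d=75, a=1
  k=2: m=34, d=8, a=9
  k=3: m=38, d=39, a=2
  k=4: m=40, d=4, a=20
  k=5: m=40, d=39, a=2
  k=6: m=38, d=8, a=9
  k=7: m=34, d=75, a=1
  k=8: m=41, d=1, a=82
d=1 and a=2a₀=82 at k=8, so the next step gives (m, d) = (41, 75) again — its k=1 value — and the period has length 8.

[41; 1, 9, 2, 20, 2, 9, 1, 82]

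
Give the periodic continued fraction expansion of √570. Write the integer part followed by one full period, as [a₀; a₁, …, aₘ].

a₀ = ⌊√570⌋ = 23.
With m₀=0, d₀=1 and mₖ₊₁ = dₖaₖ − mₖ, dₖ₊₁ = (n − mₖ₊₁²)/dₖ, aₖ₊₁ = ⌊(a₀+mₖ₊₁)/dₖ₊₁⌋:
  k=1: m=23, d=41, a=1
  k=2: m=18, d=6, a=6
  k=3: m=18, d=41, a=1
  k=4: m=23, d=1, a=46
d=1 and a=2a₀=46 at k=4, so the next step gives (m, d) = (23, 41) again — its k=1 value — and the period has length 4.

[23; 1, 6, 1, 46]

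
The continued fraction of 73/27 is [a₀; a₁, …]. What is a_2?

2

73 = 2·27 + 19   →  a_0 = 2
27 = 1·19 + 8   →  a_1 = 1
19 = 2·8 + 3   →  a_2 = 2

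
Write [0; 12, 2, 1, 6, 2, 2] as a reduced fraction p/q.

106/1309

Fold from the inside: start with 2/1.
  2 + 1/2 = 5/2
  6 + 2/5 = 32/5
  1 + 5/32 = 37/32
  2 + 32/37 = 106/37
  12 + 37/106 = 1309/106
  0 + 106/1309 = 106/1309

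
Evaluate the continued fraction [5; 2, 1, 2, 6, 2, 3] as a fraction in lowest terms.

Fold from the inside: start with 3/1.
  2 + 1/3 = 7/3
  6 + 3/7 = 45/7
  2 + 7/45 = 97/45
  1 + 45/97 = 142/97
  2 + 97/142 = 381/142
  5 + 142/381 = 2047/381

2047/381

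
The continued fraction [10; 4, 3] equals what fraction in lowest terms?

Using pₖ = aₖpₖ₋₁ + pₖ₋₂ and qₖ = aₖqₖ₋₁ + qₖ₋₂:
  k=0: a=10, p=10, q=1
  k=1: a=4, p=41, q=4
  k=2: a=3, p=133, q=13

133/13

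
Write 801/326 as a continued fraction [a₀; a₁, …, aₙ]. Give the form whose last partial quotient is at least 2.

801 = 2·326 + 149
326 = 2·149 + 28
149 = 5·28 + 9
28 = 3·9 + 1
9 = 9·1 + 0  (stop)
So 801/326 = [2; 2, 5, 3, 9].

[2; 2, 5, 3, 9]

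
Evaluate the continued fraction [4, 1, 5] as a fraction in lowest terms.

Fold from the inside: start with 5/1.
  1 + 1/5 = 6/5
  4 + 5/6 = 29/6

29/6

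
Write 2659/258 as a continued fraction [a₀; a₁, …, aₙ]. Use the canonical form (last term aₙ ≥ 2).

2659 = 10×258 + 79
258 = 3×79 + 21
79 = 3×21 + 16
21 = 1×16 + 5
16 = 3×5 + 1
5 = 5×1 + 0  (stop)
So 2659/258 = [10; 3, 3, 1, 3, 5].

[10; 3, 3, 1, 3, 5]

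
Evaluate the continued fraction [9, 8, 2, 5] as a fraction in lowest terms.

848/93

Fold from the inside: start with 5/1.
  2 + 1/5 = 11/5
  8 + 5/11 = 93/11
  9 + 11/93 = 848/93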